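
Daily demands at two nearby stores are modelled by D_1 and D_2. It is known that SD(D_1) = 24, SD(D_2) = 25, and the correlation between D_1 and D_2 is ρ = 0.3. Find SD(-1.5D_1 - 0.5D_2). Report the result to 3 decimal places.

41.500

V(D_1) = (24)² = 576;  V(D_2) = (25)² = 625
Cov(D_1,D_2) = ρ·SD(D_1)·SD(D_2) = 0.3·24·25 = 180
V(-1.5D_1 - 0.5D_2) = (-1.5)²·V(D_1) + (-0.5)²·V(D_2) + 2·(-1.5)·(-0.5)·Cov(D_1,D_2)
= 2.25·576 + 0.25·625 + 1.5·180 = 1722.25
SD(-1.5D_1 - 0.5D_2) = √1722.25 ≈ 41.500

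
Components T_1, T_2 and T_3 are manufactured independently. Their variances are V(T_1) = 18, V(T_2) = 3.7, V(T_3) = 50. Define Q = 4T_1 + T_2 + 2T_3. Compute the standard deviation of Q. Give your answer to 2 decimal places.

By independence, V(Q) = (4)²V(T_1) + (1)²V(T_2) + (2)²V(T_3)
= (4)²·18 + (1)²·3.7 + (2)²·50 = 491.7
sd(Q) = √491.7 ≈ 22.17

22.17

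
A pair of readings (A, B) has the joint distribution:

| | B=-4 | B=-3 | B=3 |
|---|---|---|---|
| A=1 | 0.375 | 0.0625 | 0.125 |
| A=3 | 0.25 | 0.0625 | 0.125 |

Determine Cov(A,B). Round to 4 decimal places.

E[A] = 1.875,  E[B] = -2.125
E[AB] = -3.75
Cov(A,B) = E[AB] − E[A]E[B] = -3.75 − (1.875)(-2.125) = 0.234375

0.2344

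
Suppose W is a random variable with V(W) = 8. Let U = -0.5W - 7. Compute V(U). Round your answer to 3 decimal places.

2.000

V(-0.5W - 7) = (-0.5)²·V(W) = 0.25·8 = 2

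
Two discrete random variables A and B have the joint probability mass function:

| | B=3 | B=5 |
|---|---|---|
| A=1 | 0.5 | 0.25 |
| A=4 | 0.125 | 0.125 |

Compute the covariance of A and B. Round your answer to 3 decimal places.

0.188

E[A] = 1.75,  E[B] = 3.75
E[AB] = 6.75
Cov(A,B) = E[AB] − E[A]E[B] = 6.75 − (1.75)(3.75) = 0.1875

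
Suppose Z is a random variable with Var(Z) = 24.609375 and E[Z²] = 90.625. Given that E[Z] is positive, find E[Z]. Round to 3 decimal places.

8.125

(E[Z])² = E[Z²] − Var(Z) = 90.625 − 24.609375 = 66.015625
E[Z] = √66.015625 = 8.125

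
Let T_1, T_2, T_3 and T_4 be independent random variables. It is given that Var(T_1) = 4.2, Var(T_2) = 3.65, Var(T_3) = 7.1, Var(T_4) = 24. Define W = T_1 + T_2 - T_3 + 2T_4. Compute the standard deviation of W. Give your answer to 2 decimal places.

10.53

By independence, Var(W) = (1)²Var(T_1) + (1)²Var(T_2) + (-1)²Var(T_3) + (2)²Var(T_4)
= (1)²·4.2 + (1)²·3.65 + (-1)²·7.1 + (2)²·24 = 110.95
SD(W) = √110.95 ≈ 10.53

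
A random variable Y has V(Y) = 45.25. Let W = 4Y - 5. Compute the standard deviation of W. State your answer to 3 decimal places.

V(4Y - 5) = (4)²·45.25 = 724
σ(W) = √724 ≈ 26.907

26.907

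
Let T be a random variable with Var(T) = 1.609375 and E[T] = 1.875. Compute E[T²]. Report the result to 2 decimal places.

5.13

E[T²] = Var(T) + (E[T])² = 1.609375 + (1.875)² = 5.125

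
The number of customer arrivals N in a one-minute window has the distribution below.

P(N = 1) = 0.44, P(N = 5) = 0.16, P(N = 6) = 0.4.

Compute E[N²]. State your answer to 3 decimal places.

18.840

E[N²] = (1)²(0.44) + (5)²(0.16) + (6)²(0.4) = 18.84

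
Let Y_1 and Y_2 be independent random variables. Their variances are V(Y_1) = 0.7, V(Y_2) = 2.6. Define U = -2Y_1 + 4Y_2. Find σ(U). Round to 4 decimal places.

By independence, V(U) = (-2)²V(Y_1) + (4)²V(Y_2)
= (-2)²·0.7 + (4)²·2.6 = 44.4
σ(U) = √44.4 ≈ 6.6633

6.6633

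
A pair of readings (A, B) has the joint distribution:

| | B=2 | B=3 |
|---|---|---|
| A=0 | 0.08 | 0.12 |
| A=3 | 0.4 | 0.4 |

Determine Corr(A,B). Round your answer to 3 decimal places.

-0.080

E[A] = 2.4,  E[B] = 2.52
E[AB] = 6
cov(A,B) = E[AB] − E[A]E[B] = 6 − (2.4)(2.52) = -0.048
Var(A) = 1.44,  Var(B) = 0.2496
ρ = -0.048 / √(1.44·0.2496) ≈ -0.080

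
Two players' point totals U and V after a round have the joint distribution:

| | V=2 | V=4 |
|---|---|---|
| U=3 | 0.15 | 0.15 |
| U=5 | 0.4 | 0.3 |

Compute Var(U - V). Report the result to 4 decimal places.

1.9500

E[U] = 4.4,  E[V] = 2.9,  E[UV] = 12.7
Var(U) = 20.2 − (4.4)² = 0.84;  Var(V) = 9.4 − (2.9)² = 0.99
Cov(U,V) = 12.7 − (4.4)(2.9) = -0.06
Var(U - V) = (1)²·0.84 + (-1)²·0.99 + 2·(1)·(-1)·-0.06 = 1.95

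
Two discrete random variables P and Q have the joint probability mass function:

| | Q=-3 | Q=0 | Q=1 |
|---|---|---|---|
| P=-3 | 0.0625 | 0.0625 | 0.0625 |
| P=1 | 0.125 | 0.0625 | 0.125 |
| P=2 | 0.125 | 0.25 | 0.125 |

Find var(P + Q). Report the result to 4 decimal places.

6.3594

E[P] = 0.75,  E[Q] = -0.625,  E[PQ] = -0.375
var(P) = 4 − (0.75)² = 3.4375;  var(Q) = 3.125 − (-0.625)² = 2.734375
Cov(P,Q) = -0.375 − (0.75)(-0.625) = 0.09375
var(P + Q) = (1)²·3.4375 + (1)²·2.734375 + 2·(1)·(1)·0.09375 = 6.359375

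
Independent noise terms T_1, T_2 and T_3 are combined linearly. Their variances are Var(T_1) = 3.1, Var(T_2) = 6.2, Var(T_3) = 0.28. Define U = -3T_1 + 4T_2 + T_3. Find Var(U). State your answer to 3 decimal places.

127.380

By independence, Var(U) = (-3)²Var(T_1) + (4)²Var(T_2) + (1)²Var(T_3)
= (-3)²·3.1 + (4)²·6.2 + (1)²·0.28 = 127.38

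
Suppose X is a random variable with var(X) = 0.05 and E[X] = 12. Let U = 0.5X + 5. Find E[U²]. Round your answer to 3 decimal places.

121.013

E[0.5X + 5] = 0.5·12 + 5 = 11
var(0.5X + 5) = (0.5)²·0.05 = 0.0125
E[U²] = var(U) + (E[U])² = 0.0125 + (11)² = 121.0125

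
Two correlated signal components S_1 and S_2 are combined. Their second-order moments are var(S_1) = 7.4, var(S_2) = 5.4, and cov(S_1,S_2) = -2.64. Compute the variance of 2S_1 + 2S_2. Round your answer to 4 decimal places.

30.0800

var(2S_1 + 2S_2) = (2)²·var(S_1) + (2)²·var(S_2) + 2·(2)·(2)·cov(S_1,S_2)
= 4·7.4 + 4·5.4 + 8·-2.64 = 30.08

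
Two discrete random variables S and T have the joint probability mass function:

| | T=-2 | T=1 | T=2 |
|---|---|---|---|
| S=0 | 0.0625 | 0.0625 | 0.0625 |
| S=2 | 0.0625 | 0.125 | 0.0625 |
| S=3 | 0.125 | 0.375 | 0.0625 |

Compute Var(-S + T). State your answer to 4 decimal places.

3.3125

E[S] = 2.1875,  E[T] = 0.4375,  E[ST] = 1
Var(S) = 6.0625 − (2.1875)² = 1.27734375;  Var(T) = 2.3125 − (0.4375)² = 2.12109375
Cov(S,T) = 1 − (2.1875)(0.4375) = 0.04296875
Var(-S + T) = (-1)²·1.27734375 + (1)²·2.12109375 + 2·(-1)·(1)·0.04296875 = 3.3125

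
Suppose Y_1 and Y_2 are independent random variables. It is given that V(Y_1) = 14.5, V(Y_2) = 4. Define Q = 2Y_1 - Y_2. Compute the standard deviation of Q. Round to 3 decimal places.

By independence, V(Q) = (2)²V(Y_1) + (-1)²V(Y_2)
= (2)²·14.5 + (-1)²·4 = 62
σ(Q) = √62 ≈ 7.874

7.874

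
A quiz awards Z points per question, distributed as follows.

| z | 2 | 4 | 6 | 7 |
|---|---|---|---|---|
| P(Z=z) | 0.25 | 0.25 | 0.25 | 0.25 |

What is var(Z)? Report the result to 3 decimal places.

3.688

E[Z] = (2)(0.25) + (4)(0.25) + (6)(0.25) + (7)(0.25) = 4.75
E[Z²] = (2)²(0.25) + (4)²(0.25) + (6)²(0.25) + (7)²(0.25) = 26.25
var(Z) = E[Z²] − (E[Z])² = 26.25 − (4.75)² = 3.6875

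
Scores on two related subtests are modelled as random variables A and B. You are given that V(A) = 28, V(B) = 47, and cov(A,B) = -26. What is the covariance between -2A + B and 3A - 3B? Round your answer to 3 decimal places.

-543.000

cov(-2A + B, 3A - 3B) = (-2)(3)V(A) + (1)(-3)V(B) + [(-2)(-3) + (1)(3)]cov(A,B)
= -6·28 + -3·47 + 9·-26 = -543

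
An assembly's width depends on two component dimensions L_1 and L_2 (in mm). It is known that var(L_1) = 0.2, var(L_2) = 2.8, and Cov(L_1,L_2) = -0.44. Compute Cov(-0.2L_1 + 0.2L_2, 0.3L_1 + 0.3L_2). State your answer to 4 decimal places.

Cov(-0.2L_1 + 0.2L_2, 0.3L_1 + 0.3L_2) = (-0.2)(0.3)var(L_1) + (0.2)(0.3)var(L_2) + [(-0.2)(0.3) + (0.2)(0.3)]Cov(L_1,L_2)
= -0.06·0.2 + 0.06·2.8 + 0·-0.44 = 0.156

0.1560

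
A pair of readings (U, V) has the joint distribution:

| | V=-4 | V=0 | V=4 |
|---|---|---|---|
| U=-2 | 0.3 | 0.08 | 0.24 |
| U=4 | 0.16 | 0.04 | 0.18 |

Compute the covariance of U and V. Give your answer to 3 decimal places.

0.845

E[U] = 0.28,  E[V] = -0.16
E[UV] = 0.8
Cov(U,V) = E[UV] − E[U]E[V] = 0.8 − (0.28)(-0.16) = 0.8448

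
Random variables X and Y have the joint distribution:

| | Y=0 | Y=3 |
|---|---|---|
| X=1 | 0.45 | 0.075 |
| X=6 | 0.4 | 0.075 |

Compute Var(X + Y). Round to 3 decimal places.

E[X] = 3.375,  E[Y] = 0.45,  E[XY] = 1.575
Var(X) = 17.625 − (3.375)² = 6.234375;  Var(Y) = 1.35 − (0.45)² = 1.1475
Cov(X,Y) = 1.575 − (3.375)(0.45) = 0.05625
Var(X + Y) = (1)²·6.234375 + (1)²·1.1475 + 2·(1)·(1)·0.05625 = 7.494375

7.494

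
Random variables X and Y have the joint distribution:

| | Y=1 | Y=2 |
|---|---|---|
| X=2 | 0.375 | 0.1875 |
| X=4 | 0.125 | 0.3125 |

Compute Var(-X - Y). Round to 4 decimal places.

E[X] = 2.875,  E[Y] = 1.5,  E[XY] = 4.5
Var(X) = 9.25 − (2.875)² = 0.984375;  Var(Y) = 2.5 − (1.5)² = 0.25
cov(X,Y) = 4.5 − (2.875)(1.5) = 0.1875
Var(-X - Y) = (-1)²·0.984375 + (-1)²·0.25 + 2·(-1)·(-1)·0.1875 = 1.609375

1.6094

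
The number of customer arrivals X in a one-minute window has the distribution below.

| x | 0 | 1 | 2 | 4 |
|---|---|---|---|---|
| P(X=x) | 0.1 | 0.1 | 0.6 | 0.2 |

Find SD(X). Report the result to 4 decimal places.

E[X] = (0)(0.1) + (1)(0.1) + (2)(0.6) + (4)(0.2) = 2.1
E[X²] = (0)²(0.1) + (1)²(0.1) + (2)²(0.6) + (4)²(0.2) = 5.7
var(X) = E[X²] − (E[X])² = 5.7 − (2.1)² = 1.29
SD(X) = √1.29 ≈ 1.1358

1.1358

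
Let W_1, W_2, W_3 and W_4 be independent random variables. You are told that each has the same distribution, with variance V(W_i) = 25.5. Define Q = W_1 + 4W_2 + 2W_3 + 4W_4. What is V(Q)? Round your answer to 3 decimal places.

943.500

By independence, V(Q) = (1)²V(W_1) + (4)²V(W_2) + (2)²V(W_3) + (4)²V(W_4)
= (1)²·25.5 + (4)²·25.5 + (2)²·25.5 + (4)²·25.5 = 943.5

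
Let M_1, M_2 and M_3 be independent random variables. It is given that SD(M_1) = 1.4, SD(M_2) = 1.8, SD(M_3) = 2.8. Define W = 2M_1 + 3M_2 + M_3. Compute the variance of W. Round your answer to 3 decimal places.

44.840

Var(M_1) = 1.96, Var(M_2) = 3.24, Var(M_3) = 7.84
By independence, Var(W) = (2)²Var(M_1) + (3)²Var(M_2) + (1)²Var(M_3)
= (2)²·1.96 + (3)²·3.24 + (1)²·7.84 = 44.84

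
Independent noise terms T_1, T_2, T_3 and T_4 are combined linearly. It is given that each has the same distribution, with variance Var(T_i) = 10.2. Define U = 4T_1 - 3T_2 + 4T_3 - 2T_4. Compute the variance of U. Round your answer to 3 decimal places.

459.000

By independence, Var(U) = (4)²Var(T_1) + (-3)²Var(T_2) + (4)²Var(T_3) + (-2)²Var(T_4)
= (4)²·10.2 + (-3)²·10.2 + (4)²·10.2 + (-2)²·10.2 = 459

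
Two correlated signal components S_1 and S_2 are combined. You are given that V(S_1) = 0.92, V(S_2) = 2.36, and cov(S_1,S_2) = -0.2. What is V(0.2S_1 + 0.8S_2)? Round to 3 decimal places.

1.483

V(0.2S_1 + 0.8S_2) = (0.2)²·V(S_1) + (0.8)²·V(S_2) + 2·(0.2)·(0.8)·cov(S_1,S_2)
= 0.04·0.92 + 0.64·2.36 + 0.32·-0.2 = 1.4832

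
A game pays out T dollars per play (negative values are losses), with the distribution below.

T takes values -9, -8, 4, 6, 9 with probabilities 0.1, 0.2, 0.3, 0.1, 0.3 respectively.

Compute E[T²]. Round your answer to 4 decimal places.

E[T²] = (-9)²(0.1) + (-8)²(0.2) + (4)²(0.3) + (6)²(0.1) + (9)²(0.3) = 53.6

53.6000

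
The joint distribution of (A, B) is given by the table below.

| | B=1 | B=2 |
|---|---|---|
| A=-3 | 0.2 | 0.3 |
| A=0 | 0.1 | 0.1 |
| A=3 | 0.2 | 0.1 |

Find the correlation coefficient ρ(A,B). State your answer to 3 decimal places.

E[A] = -0.6,  E[B] = 1.5
E[AB] = -1.2
cov(A,B) = E[AB] − E[A]E[B] = -1.2 − (-0.6)(1.5) = -0.3
var(A) = 6.84,  var(B) = 0.25
ρ = -0.3 / √(6.84·0.25) ≈ -0.229

-0.229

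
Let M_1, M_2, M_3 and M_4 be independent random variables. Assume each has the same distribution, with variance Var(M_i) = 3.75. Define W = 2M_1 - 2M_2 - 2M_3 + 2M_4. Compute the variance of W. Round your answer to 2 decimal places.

60.00

By independence, Var(W) = (2)²Var(M_1) + (-2)²Var(M_2) + (-2)²Var(M_3) + (2)²Var(M_4)
= (2)²·3.75 + (-2)²·3.75 + (-2)²·3.75 + (2)²·3.75 = 60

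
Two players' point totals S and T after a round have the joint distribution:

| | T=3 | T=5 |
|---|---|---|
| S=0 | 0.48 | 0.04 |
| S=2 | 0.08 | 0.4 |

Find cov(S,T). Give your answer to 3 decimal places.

E[S] = 0.96,  E[T] = 3.88
E[ST] = 4.48
cov(S,T) = E[ST] − E[S]E[T] = 4.48 − (0.96)(3.88) = 0.7552

0.755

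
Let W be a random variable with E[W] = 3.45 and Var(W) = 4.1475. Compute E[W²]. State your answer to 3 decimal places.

16.050

E[W²] = Var(W) + (E[W])² = 4.1475 + (3.45)² = 16.05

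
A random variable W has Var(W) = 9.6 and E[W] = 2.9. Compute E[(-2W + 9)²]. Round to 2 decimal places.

E[-2W + 9] = -2·2.9 + 9 = 3.2
Var(-2W + 9) = (-2)²·9.6 = 38.4
E[(-2W + 9)²] = Var((-2W + 9)) + (E[(-2W + 9)])² = 38.4 + (3.2)² = 48.64

48.64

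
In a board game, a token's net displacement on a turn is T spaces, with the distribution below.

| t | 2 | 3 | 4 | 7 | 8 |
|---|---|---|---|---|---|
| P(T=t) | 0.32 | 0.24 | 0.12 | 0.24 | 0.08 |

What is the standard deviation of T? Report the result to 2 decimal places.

E[T] = (2)(0.32) + (3)(0.24) + (4)(0.12) + (7)(0.24) + (8)(0.08) = 4.16
E[T²] = (2)²(0.32) + (3)²(0.24) + (4)²(0.12) + (7)²(0.24) + (8)²(0.08) = 22.24
Var(T) = E[T²] − (E[T])² = 22.24 − (4.16)² = 4.9344
sd(T) = √4.9344 ≈ 2.22

2.22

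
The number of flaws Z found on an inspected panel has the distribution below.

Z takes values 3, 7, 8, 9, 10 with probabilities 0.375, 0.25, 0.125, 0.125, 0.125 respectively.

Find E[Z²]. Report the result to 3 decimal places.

E[Z²] = (3)²(0.375) + (7)²(0.25) + (8)²(0.125) + (9)²(0.125) + (10)²(0.125) = 46.25

46.250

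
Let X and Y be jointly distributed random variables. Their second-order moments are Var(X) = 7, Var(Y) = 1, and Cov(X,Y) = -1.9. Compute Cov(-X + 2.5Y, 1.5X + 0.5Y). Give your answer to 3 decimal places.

-15.425

Cov(-X + 2.5Y, 1.5X + 0.5Y) = (-1)(1.5)Var(X) + (2.5)(0.5)Var(Y) + [(-1)(0.5) + (2.5)(1.5)]Cov(X,Y)
= -1.5·7 + 1.25·1 + 3.25·-1.9 = -15.425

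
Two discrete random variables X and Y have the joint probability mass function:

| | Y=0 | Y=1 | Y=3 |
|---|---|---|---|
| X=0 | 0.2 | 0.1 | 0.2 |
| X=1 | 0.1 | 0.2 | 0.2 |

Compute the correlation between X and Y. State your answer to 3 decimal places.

0.078

E[X] = 0.5,  E[Y] = 1.5
E[XY] = 0.8
cov(X,Y) = E[XY] − E[X]E[Y] = 0.8 − (0.5)(1.5) = 0.05
Var(X) = 0.25,  Var(Y) = 1.65
ρ = 0.05 / √(0.25·1.65) ≈ 0.078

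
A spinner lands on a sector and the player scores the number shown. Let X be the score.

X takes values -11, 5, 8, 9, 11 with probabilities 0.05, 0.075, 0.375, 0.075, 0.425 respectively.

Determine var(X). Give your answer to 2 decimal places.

E[X] = (-11)(0.05) + (5)(0.075) + (8)(0.375) + (9)(0.075) + (11)(0.425) = 8.175
E[X²] = (-11)²(0.05) + (5)²(0.075) + (8)²(0.375) + (9)²(0.075) + (11)²(0.425) = 89.425
var(X) = E[X²] − (E[X])² = 89.425 − (8.175)² = 22.594375

22.59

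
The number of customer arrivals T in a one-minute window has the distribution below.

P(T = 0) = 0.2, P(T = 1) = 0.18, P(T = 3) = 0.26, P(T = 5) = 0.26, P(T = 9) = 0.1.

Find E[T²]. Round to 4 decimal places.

E[T²] = (0)²(0.2) + (1)²(0.18) + (3)²(0.26) + (5)²(0.26) + (9)²(0.1) = 17.12

17.1200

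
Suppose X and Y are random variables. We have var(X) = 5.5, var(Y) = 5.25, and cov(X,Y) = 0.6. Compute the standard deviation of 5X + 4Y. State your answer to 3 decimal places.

var(5X + 4Y) = (5)²·var(X) + (4)²·var(Y) + 2·(5)·(4)·cov(X,Y)
= 25·5.5 + 16·5.25 + 40·0.6 = 245.5
SD(5X + 4Y) = √245.5 ≈ 15.668

15.668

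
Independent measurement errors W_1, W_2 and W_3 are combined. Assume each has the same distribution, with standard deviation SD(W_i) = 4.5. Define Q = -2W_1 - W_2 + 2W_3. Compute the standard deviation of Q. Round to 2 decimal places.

13.50

V(W_i) = (4.5)² = 20.25
By independence, V(Q) = (-2)²V(W_1) + (-1)²V(W_2) + (2)²V(W_3)
= (-2)²·20.25 + (-1)²·20.25 + (2)²·20.25 = 182.25
SD(Q) = √182.25 ≈ 13.50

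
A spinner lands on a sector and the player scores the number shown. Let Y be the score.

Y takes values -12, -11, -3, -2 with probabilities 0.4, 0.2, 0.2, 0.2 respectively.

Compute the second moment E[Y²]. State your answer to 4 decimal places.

84.4000

E[Y²] = (-12)²(0.4) + (-11)²(0.2) + (-3)²(0.2) + (-2)²(0.2) = 84.4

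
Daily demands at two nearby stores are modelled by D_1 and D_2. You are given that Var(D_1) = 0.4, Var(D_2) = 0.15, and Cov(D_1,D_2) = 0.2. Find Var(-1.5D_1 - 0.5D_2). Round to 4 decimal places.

1.2375

Var(-1.5D_1 - 0.5D_2) = (-1.5)²·Var(D_1) + (-0.5)²·Var(D_2) + 2·(-1.5)·(-0.5)·Cov(D_1,D_2)
= 2.25·0.4 + 0.25·0.15 + 1.5·0.2 = 1.2375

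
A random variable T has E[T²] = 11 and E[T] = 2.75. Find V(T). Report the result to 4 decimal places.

V(T) = 11 − (2.75)² = 3.4375

3.4375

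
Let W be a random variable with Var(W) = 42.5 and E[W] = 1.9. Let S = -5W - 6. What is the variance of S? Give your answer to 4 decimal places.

Var(-5W - 6) = (-5)²·Var(W) = 25·42.5 = 1062.5

1062.5000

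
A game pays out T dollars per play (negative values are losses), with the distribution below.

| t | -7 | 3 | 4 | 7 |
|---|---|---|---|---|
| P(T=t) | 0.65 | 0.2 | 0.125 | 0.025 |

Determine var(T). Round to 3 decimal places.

E[T] = (-7)(0.65) + (3)(0.2) + (4)(0.125) + (7)(0.025) = -3.275
E[T²] = (-7)²(0.65) + (3)²(0.2) + (4)²(0.125) + (7)²(0.025) = 36.875
var(T) = E[T²] − (E[T])² = 36.875 − (-3.275)² = 26.149375

26.149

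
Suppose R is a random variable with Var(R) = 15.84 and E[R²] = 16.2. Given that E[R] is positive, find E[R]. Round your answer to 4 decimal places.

0.6000

(E[R])² = E[R²] − Var(R) = 16.2 − 15.84 = 0.36
E[R] = √0.36 = 0.6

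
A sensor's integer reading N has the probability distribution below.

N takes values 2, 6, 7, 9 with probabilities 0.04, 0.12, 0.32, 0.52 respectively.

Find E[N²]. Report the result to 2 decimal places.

E[N²] = (2)²(0.04) + (6)²(0.12) + (7)²(0.32) + (9)²(0.52) = 62.28

62.28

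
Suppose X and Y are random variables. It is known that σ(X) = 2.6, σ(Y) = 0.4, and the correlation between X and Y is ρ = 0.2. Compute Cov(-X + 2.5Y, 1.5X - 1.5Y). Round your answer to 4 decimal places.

var(X) = (2.6)² = 6.76;  var(Y) = (0.4)² = 0.16
Cov(X,Y) = ρ·σ(X)·σ(Y) = 0.2·2.6·0.4 = 0.208
Cov(-X + 2.5Y, 1.5X - 1.5Y) = (-1)(1.5)var(X) + (2.5)(-1.5)var(Y) + [(-1)(-1.5) + (2.5)(1.5)]Cov(X,Y)
= -1.5·6.76 + -3.75·0.16 + 5.25·0.208 = -9.648

-9.6480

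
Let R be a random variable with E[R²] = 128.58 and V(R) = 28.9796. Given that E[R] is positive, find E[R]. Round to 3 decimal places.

9.980

(E[R])² = E[R²] − V(R) = 128.58 − 28.9796 = 99.6004
E[R] = √99.6004 = 9.98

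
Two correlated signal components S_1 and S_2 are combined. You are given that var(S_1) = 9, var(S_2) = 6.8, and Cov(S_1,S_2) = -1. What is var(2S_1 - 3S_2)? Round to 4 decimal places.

109.2000

var(2S_1 - 3S_2) = (2)²·var(S_1) + (-3)²·var(S_2) + 2·(2)·(-3)·Cov(S_1,S_2)
= 4·9 + 9·6.8 + -12·-1 = 109.2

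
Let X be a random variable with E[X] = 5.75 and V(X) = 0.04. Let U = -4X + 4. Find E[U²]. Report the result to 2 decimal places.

E[-4X + 4] = -4·5.75 + 4 = -19
V(-4X + 4) = (-4)²·0.04 = 0.64
E[U²] = V(U) + (E[U])² = 0.64 + (-19)² = 361.64

361.64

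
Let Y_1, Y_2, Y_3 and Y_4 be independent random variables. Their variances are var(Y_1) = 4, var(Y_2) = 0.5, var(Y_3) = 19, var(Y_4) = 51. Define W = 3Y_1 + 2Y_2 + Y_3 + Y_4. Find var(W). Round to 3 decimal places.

By independence, var(W) = (3)²var(Y_1) + (2)²var(Y_2) + (1)²var(Y_3) + (1)²var(Y_4)
= (3)²·4 + (2)²·0.5 + (1)²·19 + (1)²·51 = 108

108.000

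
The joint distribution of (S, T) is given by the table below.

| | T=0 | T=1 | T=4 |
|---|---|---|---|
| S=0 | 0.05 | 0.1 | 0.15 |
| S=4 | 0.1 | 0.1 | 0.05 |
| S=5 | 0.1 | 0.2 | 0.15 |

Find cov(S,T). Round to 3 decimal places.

E[S] = 3.25,  E[T] = 1.8
E[ST] = 5.2
cov(S,T) = E[ST] − E[S]E[T] = 5.2 − (3.25)(1.8) = -0.65

-0.650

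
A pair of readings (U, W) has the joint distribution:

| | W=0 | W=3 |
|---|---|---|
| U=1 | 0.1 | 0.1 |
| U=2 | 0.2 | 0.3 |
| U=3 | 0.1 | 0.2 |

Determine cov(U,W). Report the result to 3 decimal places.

E[U] = 2.1,  E[W] = 1.8
E[UW] = 3.9
cov(U,W) = E[UW] − E[U]E[W] = 3.9 − (2.1)(1.8) = 0.12

0.120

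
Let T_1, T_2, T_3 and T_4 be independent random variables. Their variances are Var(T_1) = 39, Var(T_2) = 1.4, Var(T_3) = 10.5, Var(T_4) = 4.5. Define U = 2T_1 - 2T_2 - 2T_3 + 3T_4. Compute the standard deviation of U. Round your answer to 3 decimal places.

15.624

By independence, Var(U) = (2)²Var(T_1) + (-2)²Var(T_2) + (-2)²Var(T_3) + (3)²Var(T_4)
= (2)²·39 + (-2)²·1.4 + (-2)²·10.5 + (3)²·4.5 = 244.1
SD(U) = √244.1 ≈ 15.624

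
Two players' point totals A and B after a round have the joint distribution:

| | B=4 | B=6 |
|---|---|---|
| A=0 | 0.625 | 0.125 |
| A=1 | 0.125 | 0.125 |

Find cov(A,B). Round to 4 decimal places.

E[A] = 0.25,  E[B] = 4.5
E[AB] = 1.25
cov(A,B) = E[AB] − E[A]E[B] = 1.25 − (0.25)(4.5) = 0.125

0.1250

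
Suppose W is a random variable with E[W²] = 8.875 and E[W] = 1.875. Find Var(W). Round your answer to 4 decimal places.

5.3594

Var(W) = 8.875 − (1.875)² = 5.359375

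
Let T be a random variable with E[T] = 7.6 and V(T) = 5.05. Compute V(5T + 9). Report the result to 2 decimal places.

V(5T + 9) = (5)²·V(T) = 25·5.05 = 126.25

126.25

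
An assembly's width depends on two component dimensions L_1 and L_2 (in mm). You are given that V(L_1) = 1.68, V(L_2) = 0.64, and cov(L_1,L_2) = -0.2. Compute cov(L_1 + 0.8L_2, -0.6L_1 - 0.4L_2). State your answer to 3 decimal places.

-1.037

cov(L_1 + 0.8L_2, -0.6L_1 - 0.4L_2) = (1)(-0.6)V(L_1) + (0.8)(-0.4)V(L_2) + [(1)(-0.4) + (0.8)(-0.6)]cov(L_1,L_2)
= -0.6·1.68 + -0.32·0.64 + -0.88·-0.2 = -1.0368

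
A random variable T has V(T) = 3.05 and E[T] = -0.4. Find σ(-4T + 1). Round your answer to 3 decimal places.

6.986

V(-4T + 1) = (-4)²·3.05 = 48.8
σ(-4T + 1) = √48.8 ≈ 6.986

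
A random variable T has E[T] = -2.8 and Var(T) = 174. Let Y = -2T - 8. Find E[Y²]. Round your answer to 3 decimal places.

E[-2T - 8] = -2·-2.8 − 8 = -2.4
Var(-2T - 8) = (-2)²·174 = 696
E[Y²] = Var(Y) + (E[Y])² = 696 + (-2.4)² = 701.76

701.760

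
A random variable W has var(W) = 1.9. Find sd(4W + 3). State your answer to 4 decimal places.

5.5136

var(4W + 3) = (4)²·1.9 = 30.4
sd(4W + 3) = √30.4 ≈ 5.5136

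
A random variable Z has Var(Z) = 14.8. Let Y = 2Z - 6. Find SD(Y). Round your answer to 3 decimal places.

Var(2Z - 6) = (2)²·14.8 = 59.2
SD(Y) = √59.2 ≈ 7.694

7.694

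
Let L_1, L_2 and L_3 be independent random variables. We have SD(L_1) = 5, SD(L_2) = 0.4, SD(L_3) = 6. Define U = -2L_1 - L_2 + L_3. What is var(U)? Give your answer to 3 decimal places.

136.160

var(L_1) = 25, var(L_2) = 0.16, var(L_3) = 36
By independence, var(U) = (-2)²var(L_1) + (-1)²var(L_2) + (1)²var(L_3)
= (-2)²·25 + (-1)²·0.16 + (1)²·36 = 136.16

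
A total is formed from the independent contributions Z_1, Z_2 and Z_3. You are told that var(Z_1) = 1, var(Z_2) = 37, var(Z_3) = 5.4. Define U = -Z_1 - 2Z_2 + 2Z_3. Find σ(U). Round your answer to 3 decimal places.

13.061

By independence, var(U) = (-1)²var(Z_1) + (-2)²var(Z_2) + (2)²var(Z_3)
= (-1)²·1 + (-2)²·37 + (2)²·5.4 = 170.6
σ(U) = √170.6 ≈ 13.061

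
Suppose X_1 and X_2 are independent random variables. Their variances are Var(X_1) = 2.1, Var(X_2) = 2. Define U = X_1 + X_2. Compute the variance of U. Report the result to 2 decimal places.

By independence, Var(U) = (1)²Var(X_1) + (1)²Var(X_2)
= (1)²·2.1 + (1)²·2 = 4.1

4.10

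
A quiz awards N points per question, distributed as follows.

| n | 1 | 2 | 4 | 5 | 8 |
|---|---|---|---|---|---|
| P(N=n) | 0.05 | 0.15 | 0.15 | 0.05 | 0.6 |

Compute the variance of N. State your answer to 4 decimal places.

E[N] = (1)(0.05) + (2)(0.15) + (4)(0.15) + (5)(0.05) + (8)(0.6) = 6
E[N²] = (1)²(0.05) + (2)²(0.15) + (4)²(0.15) + (5)²(0.05) + (8)²(0.6) = 42.7
Var(N) = E[N²] − (E[N])² = 42.7 − (6)² = 6.7

6.7000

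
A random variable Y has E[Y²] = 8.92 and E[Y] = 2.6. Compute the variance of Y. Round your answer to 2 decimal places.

2.16

var(Y) = 8.92 − (2.6)² = 2.16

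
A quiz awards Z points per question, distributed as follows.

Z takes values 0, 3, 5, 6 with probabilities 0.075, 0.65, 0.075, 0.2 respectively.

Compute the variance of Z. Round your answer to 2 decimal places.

E[Z] = (0)(0.075) + (3)(0.65) + (5)(0.075) + (6)(0.2) = 3.525
E[Z²] = (0)²(0.075) + (3)²(0.65) + (5)²(0.075) + (6)²(0.2) = 14.925
Var(Z) = E[Z²] − (E[Z])² = 14.925 − (3.525)² = 2.499375

2.50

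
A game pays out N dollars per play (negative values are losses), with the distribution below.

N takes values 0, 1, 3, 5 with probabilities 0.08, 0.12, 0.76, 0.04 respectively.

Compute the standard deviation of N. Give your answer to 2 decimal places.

E[N] = (0)(0.08) + (1)(0.12) + (3)(0.76) + (5)(0.04) = 2.6
E[N²] = (0)²(0.08) + (1)²(0.12) + (3)²(0.76) + (5)²(0.04) = 7.96
Var(N) = E[N²] − (E[N])² = 7.96 − (2.6)² = 1.2
σ(N) = √1.2 ≈ 1.10

1.10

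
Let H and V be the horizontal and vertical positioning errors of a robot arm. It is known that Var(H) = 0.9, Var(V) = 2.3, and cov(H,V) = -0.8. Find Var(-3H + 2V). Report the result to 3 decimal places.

26.900

Var(-3H + 2V) = (-3)²·Var(H) + (2)²·Var(V) + 2·(-3)·(2)·cov(H,V)
= 9·0.9 + 4·2.3 + -12·-0.8 = 26.9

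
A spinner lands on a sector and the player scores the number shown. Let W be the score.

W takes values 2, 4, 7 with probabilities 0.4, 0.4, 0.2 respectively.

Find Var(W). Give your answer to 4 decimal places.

E[W] = (2)(0.4) + (4)(0.4) + (7)(0.2) = 3.8
E[W²] = (2)²(0.4) + (4)²(0.4) + (7)²(0.2) = 17.8
Var(W) = E[W²] − (E[W])² = 17.8 − (3.8)² = 3.36

3.3600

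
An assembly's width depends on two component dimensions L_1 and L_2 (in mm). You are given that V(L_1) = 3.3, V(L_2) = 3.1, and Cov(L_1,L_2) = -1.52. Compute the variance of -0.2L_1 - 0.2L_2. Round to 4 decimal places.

0.1344

V(-0.2L_1 - 0.2L_2) = (-0.2)²·V(L_1) + (-0.2)²·V(L_2) + 2·(-0.2)·(-0.2)·Cov(L_1,L_2)
= 0.04·3.3 + 0.04·3.1 + 0.08·-1.52 = 0.1344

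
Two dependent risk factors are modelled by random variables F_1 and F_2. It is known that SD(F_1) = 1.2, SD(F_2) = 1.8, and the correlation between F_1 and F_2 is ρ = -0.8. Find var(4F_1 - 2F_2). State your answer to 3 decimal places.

63.648

var(F_1) = (1.2)² = 1.44;  var(F_2) = (1.8)² = 3.24
Cov(F_1,F_2) = ρ·SD(F_1)·SD(F_2) = -0.8·1.2·1.8 = -1.728
var(4F_1 - 2F_2) = (4)²·var(F_1) + (-2)²·var(F_2) + 2·(4)·(-2)·Cov(F_1,F_2)
= 16·1.44 + 4·3.24 + -16·-1.728 = 63.648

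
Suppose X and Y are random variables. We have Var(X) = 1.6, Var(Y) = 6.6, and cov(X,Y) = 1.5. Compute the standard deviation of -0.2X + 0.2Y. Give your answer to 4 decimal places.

0.4561

Var(-0.2X + 0.2Y) = (-0.2)²·Var(X) + (0.2)²·Var(Y) + 2·(-0.2)·(0.2)·cov(X,Y)
= 0.04·1.6 + 0.04·6.6 + -0.08·1.5 = 0.208
σ(-0.2X + 0.2Y) = √0.208 ≈ 0.4561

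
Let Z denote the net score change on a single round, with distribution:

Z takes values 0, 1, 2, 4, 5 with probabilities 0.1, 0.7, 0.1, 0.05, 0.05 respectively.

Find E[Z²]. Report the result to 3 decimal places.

E[Z²] = (0)²(0.1) + (1)²(0.7) + (2)²(0.1) + (4)²(0.05) + (5)²(0.05) = 3.15

3.150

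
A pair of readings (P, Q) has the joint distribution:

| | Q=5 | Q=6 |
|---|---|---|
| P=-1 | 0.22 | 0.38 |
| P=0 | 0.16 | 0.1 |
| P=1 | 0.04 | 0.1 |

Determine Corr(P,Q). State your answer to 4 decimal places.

E[P] = -0.46,  E[Q] = 5.58
E[PQ] = -2.58
Cov(P,Q) = E[PQ] − E[P]E[Q] = -2.58 − (-0.46)(5.58) = -0.0132
V(P) = 0.5284,  V(Q) = 0.2436
ρ = -0.0132 / √(0.5284·0.2436) ≈ -0.0368

-0.0368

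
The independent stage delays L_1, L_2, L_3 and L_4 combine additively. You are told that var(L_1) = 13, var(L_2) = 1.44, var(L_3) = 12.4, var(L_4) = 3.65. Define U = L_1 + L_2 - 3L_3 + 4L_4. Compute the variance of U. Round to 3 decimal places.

184.440

By independence, var(U) = (1)²var(L_1) + (1)²var(L_2) + (-3)²var(L_3) + (4)²var(L_4)
= (1)²·13 + (1)²·1.44 + (-3)²·12.4 + (4)²·3.65 = 184.44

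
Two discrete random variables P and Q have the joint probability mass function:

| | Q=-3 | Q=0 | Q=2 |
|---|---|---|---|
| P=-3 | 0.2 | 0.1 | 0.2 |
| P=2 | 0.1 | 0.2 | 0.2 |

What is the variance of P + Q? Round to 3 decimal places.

12.040

E[P] = -0.5,  E[Q] = -0.1,  E[PQ] = 0.8
Var(P) = 6.5 − (-0.5)² = 6.25;  Var(Q) = 4.3 − (-0.1)² = 4.29
Cov(P,Q) = 0.8 − (-0.5)(-0.1) = 0.75
Var(P + Q) = (1)²·6.25 + (1)²·4.29 + 2·(1)·(1)·0.75 = 12.04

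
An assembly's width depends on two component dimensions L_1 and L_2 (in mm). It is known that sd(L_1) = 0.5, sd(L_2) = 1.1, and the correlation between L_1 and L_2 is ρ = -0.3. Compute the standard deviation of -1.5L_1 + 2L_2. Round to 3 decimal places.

var(L_1) = (0.5)² = 0.25;  var(L_2) = (1.1)² = 1.21
Cov(L_1,L_2) = ρ·sd(L_1)·sd(L_2) = -0.3·0.5·1.1 = -0.165
var(-1.5L_1 + 2L_2) = (-1.5)²·var(L_1) + (2)²·var(L_2) + 2·(-1.5)·(2)·Cov(L_1,L_2)
= 2.25·0.25 + 4·1.21 + -6·-0.165 = 6.3925
sd(-1.5L_1 + 2L_2) = √6.3925 ≈ 2.528

2.528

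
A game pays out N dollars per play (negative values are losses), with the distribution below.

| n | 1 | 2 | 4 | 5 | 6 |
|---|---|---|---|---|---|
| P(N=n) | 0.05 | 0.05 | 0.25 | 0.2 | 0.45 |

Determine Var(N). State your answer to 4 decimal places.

1.9275

E[N] = (1)(0.05) + (2)(0.05) + (4)(0.25) + (5)(0.2) + (6)(0.45) = 4.85
E[N²] = (1)²(0.05) + (2)²(0.05) + (4)²(0.25) + (5)²(0.2) + (6)²(0.45) = 25.45
Var(N) = E[N²] − (E[N])² = 25.45 − (4.85)² = 1.9275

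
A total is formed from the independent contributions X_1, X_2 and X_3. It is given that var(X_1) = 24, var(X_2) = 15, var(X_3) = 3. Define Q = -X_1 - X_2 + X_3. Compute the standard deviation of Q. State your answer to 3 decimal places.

6.481

By independence, var(Q) = (-1)²var(X_1) + (-1)²var(X_2) + (1)²var(X_3)
= (-1)²·24 + (-1)²·15 + (1)²·3 = 42
SD(Q) = √42 ≈ 6.481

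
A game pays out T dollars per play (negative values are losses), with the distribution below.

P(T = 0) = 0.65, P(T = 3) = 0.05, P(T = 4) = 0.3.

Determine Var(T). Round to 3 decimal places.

E[T] = (0)(0.65) + (3)(0.05) + (4)(0.3) = 1.35
E[T²] = (0)²(0.65) + (3)²(0.05) + (4)²(0.3) = 5.25
Var(T) = E[T²] − (E[T])² = 5.25 − (1.35)² = 3.4275

3.428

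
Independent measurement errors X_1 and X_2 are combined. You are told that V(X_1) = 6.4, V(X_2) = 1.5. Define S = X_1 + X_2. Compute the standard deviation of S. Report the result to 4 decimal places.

By independence, V(S) = (1)²V(X_1) + (1)²V(X_2)
= (1)²·6.4 + (1)²·1.5 = 7.9
sd(S) = √7.9 ≈ 2.8107

2.8107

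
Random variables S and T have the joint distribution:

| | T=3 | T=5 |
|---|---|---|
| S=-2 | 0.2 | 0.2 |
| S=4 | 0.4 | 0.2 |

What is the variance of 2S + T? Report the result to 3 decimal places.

E[S] = 1.6,  E[T] = 3.8,  E[ST] = 5.6
Var(S) = 11.2 − (1.6)² = 8.64;  Var(T) = 15.4 − (3.8)² = 0.96
Cov(S,T) = 5.6 − (1.6)(3.8) = -0.48
Var(2S + T) = (2)²·8.64 + (1)²·0.96 + 2·(2)·(1)·-0.48 = 33.6

33.600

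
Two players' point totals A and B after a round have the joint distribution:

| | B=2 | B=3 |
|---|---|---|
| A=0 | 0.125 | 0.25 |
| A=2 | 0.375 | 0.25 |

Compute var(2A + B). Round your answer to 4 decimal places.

3.5000

E[A] = 1.25,  E[B] = 2.5,  E[AB] = 3
var(A) = 2.5 − (1.25)² = 0.9375;  var(B) = 6.5 − (2.5)² = 0.25
Cov(A,B) = 3 − (1.25)(2.5) = -0.125
var(2A + B) = (2)²·0.9375 + (1)²·0.25 + 2·(2)·(1)·-0.125 = 3.5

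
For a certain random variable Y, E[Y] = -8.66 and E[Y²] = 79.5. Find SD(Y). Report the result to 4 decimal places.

Var(Y) = 79.5 − (-8.66)² = 4.5044
SD(Y) = √4.5044 ≈ 2.1224

2.1224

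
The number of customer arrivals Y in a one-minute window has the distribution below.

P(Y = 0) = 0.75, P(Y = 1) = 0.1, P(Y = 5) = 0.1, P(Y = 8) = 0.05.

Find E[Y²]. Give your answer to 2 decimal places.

5.80

E[Y²] = (0)²(0.75) + (1)²(0.1) + (5)²(0.1) + (8)²(0.05) = 5.8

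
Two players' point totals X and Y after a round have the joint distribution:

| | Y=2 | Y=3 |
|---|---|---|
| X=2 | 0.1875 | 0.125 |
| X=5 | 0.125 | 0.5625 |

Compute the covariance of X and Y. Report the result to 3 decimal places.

0.270

E[X] = 4.0625,  E[Y] = 2.6875
E[XY] = 11.1875
Cov(X,Y) = E[XY] − E[X]E[Y] = 11.1875 − (4.0625)(2.6875) = 0.26953125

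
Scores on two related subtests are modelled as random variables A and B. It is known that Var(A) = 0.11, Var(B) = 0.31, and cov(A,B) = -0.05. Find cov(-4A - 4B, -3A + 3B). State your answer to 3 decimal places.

-2.400

cov(-4A - 4B, -3A + 3B) = (-4)(-3)Var(A) + (-4)(3)Var(B) + [(-4)(3) + (-4)(-3)]cov(A,B)
= 12·0.11 + -12·0.31 + 0·-0.05 = -2.4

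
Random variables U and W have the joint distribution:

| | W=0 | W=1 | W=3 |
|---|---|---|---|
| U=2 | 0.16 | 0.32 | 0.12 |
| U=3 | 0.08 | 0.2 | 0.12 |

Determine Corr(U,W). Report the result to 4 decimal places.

E[U] = 2.4,  E[W] = 1.24
E[UW] = 3.04
cov(U,W) = E[UW] − E[U]E[W] = 3.04 − (2.4)(1.24) = 0.064
V(U) = 0.24,  V(W) = 1.1424
ρ = 0.064 / √(0.24·1.1424) ≈ 0.1222

0.1222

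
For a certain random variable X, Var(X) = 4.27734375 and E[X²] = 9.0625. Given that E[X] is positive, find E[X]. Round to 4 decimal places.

2.1875

(E[X])² = E[X²] − Var(X) = 9.0625 − 4.27734375 = 4.78515625
E[X] = √4.78515625 = 2.1875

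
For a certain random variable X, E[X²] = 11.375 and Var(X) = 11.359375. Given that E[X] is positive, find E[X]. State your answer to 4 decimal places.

(E[X])² = E[X²] − Var(X) = 11.375 − 11.359375 = 0.015625
E[X] = √0.015625 = 0.125

0.1250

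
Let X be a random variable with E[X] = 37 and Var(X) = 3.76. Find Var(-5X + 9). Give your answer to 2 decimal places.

94.00

Var(-5X + 9) = (-5)²·Var(X) = 25·3.76 = 94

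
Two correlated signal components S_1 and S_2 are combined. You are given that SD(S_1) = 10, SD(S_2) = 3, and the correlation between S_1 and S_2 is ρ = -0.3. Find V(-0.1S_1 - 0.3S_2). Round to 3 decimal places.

1.270

V(S_1) = (10)² = 100;  V(S_2) = (3)² = 9
Cov(S_1,S_2) = ρ·SD(S_1)·SD(S_2) = -0.3·10·3 = -9
V(-0.1S_1 - 0.3S_2) = (-0.1)²·V(S_1) + (-0.3)²·V(S_2) + 2·(-0.1)·(-0.3)·Cov(S_1,S_2)
= 0.01·100 + 0.09·9 + 0.06·-9 = 1.27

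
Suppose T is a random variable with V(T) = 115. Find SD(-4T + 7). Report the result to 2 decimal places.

V(-4T + 7) = (-4)²·115 = 1840
SD(-4T + 7) = √1840 ≈ 42.90

42.90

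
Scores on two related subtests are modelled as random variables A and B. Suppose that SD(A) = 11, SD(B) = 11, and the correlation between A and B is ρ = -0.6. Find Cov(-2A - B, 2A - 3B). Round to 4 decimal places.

Var(A) = (11)² = 121;  Var(B) = (11)² = 121
Cov(A,B) = ρ·SD(A)·SD(B) = -0.6·11·11 = -72.6
Cov(-2A - B, 2A - 3B) = (-2)(2)Var(A) + (-1)(-3)Var(B) + [(-2)(-3) + (-1)(2)]Cov(A,B)
= -4·121 + 3·121 + 4·-72.6 = -411.4

-411.4000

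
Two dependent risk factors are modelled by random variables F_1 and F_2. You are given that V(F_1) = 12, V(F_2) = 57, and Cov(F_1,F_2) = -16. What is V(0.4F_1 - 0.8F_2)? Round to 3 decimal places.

V(0.4F_1 - 0.8F_2) = (0.4)²·V(F_1) + (-0.8)²·V(F_2) + 2·(0.4)·(-0.8)·Cov(F_1,F_2)
= 0.16·12 + 0.64·57 + -0.64·-16 = 48.64

48.640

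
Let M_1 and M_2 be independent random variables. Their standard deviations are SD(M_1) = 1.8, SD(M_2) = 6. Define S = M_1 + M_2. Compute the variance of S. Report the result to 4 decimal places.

39.2400

V(M_1) = 3.24, V(M_2) = 36
By independence, V(S) = (1)²V(M_1) + (1)²V(M_2)
= (1)²·3.24 + (1)²·36 = 39.24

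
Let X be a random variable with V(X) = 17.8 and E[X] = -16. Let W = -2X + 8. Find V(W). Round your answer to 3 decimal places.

71.200

V(-2X + 8) = (-2)²·V(X) = 4·17.8 = 71.2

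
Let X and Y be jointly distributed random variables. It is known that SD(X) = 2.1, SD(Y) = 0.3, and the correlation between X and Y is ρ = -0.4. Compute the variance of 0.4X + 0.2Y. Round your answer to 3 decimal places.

0.669

V(X) = (2.1)² = 4.41;  V(Y) = (0.3)² = 0.09
Cov(X,Y) = ρ·SD(X)·SD(Y) = -0.4·2.1·0.3 = -0.252
V(0.4X + 0.2Y) = (0.4)²·V(X) + (0.2)²·V(Y) + 2·(0.4)·(0.2)·Cov(X,Y)
= 0.16·4.41 + 0.04·0.09 + 0.16·-0.252 = 0.66888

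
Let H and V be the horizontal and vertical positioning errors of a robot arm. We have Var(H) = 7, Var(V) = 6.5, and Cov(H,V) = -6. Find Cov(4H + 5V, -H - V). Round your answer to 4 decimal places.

Cov(4H + 5V, -H - V) = (4)(-1)Var(H) + (5)(-1)Var(V) + [(4)(-1) + (5)(-1)]Cov(H,V)
= -4·7 + -5·6.5 + -9·-6 = -6.5

-6.5000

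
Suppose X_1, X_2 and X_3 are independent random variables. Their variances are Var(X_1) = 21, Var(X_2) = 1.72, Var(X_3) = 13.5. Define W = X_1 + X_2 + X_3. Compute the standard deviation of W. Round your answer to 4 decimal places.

By independence, Var(W) = (1)²Var(X_1) + (1)²Var(X_2) + (1)²Var(X_3)
= (1)²·21 + (1)²·1.72 + (1)²·13.5 = 36.22
σ(W) = √36.22 ≈ 6.0183

6.0183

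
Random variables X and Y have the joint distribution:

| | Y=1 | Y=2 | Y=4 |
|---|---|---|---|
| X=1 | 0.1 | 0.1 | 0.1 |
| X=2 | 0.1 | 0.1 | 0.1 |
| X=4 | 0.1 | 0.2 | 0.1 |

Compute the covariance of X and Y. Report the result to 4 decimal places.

E[X] = 2.5,  E[Y] = 2.3
E[XY] = 5.7
Cov(X,Y) = E[XY] − E[X]E[Y] = 5.7 − (2.5)(2.3) = -0.05

-0.0500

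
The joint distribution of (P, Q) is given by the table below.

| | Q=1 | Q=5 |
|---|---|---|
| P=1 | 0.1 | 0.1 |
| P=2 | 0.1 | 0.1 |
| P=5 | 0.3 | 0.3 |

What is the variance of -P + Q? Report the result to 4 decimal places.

E[P] = 3.6,  E[Q] = 3,  E[PQ] = 10.8
Var(P) = 16 − (3.6)² = 3.04;  Var(Q) = 13 − (3)² = 4
cov(P,Q) = 10.8 − (3.6)(3) = 0
Var(-P + Q) = (-1)²·3.04 + (1)²·4 + 2·(-1)·(1)·0 = 7.04

7.0400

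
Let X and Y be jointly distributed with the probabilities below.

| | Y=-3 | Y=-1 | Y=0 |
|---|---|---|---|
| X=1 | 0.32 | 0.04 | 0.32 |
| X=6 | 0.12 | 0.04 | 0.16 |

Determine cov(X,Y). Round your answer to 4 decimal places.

E[X] = 2.6,  E[Y] = -1.4
E[XY] = -3.4
cov(X,Y) = E[XY] − E[X]E[Y] = -3.4 − (2.6)(-1.4) = 0.24

0.2400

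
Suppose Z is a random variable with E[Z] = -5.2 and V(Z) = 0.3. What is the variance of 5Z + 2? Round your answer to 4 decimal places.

V(5Z + 2) = (5)²·V(Z) = 25·0.3 = 7.5

7.5000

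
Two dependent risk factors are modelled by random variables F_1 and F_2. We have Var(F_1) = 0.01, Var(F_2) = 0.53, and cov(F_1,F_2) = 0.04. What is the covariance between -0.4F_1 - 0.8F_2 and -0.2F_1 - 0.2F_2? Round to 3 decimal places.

0.095

cov(-0.4F_1 - 0.8F_2, -0.2F_1 - 0.2F_2) = (-0.4)(-0.2)Var(F_1) + (-0.8)(-0.2)Var(F_2) + [(-0.4)(-0.2) + (-0.8)(-0.2)]cov(F_1,F_2)
= 0.08·0.01 + 0.16·0.53 + 0.24·0.04 = 0.0952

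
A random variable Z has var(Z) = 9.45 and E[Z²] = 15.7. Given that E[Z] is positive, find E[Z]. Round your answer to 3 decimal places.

(E[Z])² = E[Z²] − var(Z) = 15.7 − 9.45 = 6.25
E[Z] = √6.25 = 2.5

2.500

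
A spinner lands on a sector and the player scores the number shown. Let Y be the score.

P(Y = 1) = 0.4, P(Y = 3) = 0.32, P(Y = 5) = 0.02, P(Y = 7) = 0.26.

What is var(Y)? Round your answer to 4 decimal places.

5.7616

E[Y] = (1)(0.4) + (3)(0.32) + (5)(0.02) + (7)(0.26) = 3.28
E[Y²] = (1)²(0.4) + (3)²(0.32) + (5)²(0.02) + (7)²(0.26) = 16.52
var(Y) = E[Y²] − (E[Y])² = 16.52 − (3.28)² = 5.7616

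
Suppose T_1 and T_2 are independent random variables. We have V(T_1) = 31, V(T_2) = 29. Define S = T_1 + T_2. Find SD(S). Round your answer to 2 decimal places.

7.75

By independence, V(S) = (1)²V(T_1) + (1)²V(T_2)
= (1)²·31 + (1)²·29 = 60
SD(S) = √60 ≈ 7.75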